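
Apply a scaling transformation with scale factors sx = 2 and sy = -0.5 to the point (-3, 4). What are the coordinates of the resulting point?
(-6, -2.0)

Scaling matrix:
[[2, 0], [0, -0.50]]
Result: (-3 × 2, 4 × -0.5) = (-6, -2.0)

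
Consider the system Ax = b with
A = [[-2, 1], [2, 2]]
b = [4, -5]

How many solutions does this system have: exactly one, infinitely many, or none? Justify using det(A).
Exactly one solution

Compute det(A) = (-2)*(2) - (1)*(2) = -6.
Because det(A) ≠ 0, A is invertible and Ax = b has a unique solution for every b (here x = A⁻¹ b).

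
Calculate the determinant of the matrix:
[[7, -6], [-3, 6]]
24

For a 2×2 matrix [[a, b], [c, d]], det = ad - bc
det = (7)(6) - (-6)(-3) = 42 - 18 = 24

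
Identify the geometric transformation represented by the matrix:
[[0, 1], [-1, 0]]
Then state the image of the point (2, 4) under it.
rotation by 90° clockwise (i.e., 270° counterclockwise); image of (2, 4) is (4, -2)

This matches the form [[cos θ, -sin θ], [sin θ, cos θ]] of a rotation matrix; reading off cos θ and sin θ gives the angle.
The matrix [[0, 1], [-1, 0]] represents: rotation by 90° clockwise (i.e., 270° counterclockwise).
Applying it to (2, 4): [0·2 + 1·4, -1·2 + 0·4] = (4, -2).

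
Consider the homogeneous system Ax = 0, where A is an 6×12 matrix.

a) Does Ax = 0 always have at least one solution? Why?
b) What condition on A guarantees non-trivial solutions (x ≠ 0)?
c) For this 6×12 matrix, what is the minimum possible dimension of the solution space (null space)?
a) Yes, x = 0 is always a solution. b) When A has linearly dependent columns (rank < n). c) Minimum nullity = 6.

a) x = 0 satisfies A·0 = 0, so the zero vector is always a solution.
b) Non-trivial solutions exist iff the columns of A are linearly dependent, equivalently rank(A) < n (the number of columns).
c) By rank-nullity, rank(A) + nullity(A) = n = 12. Since A has only 6 rows, rank(A) ≤ 6, so nullity(A) ≥ 12 - 6 = 6.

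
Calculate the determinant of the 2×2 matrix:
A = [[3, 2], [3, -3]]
-15

For A = [[a, b], [c, d]], det(A) = a*d - b*c.
det(A) = (3)*(-3) - (2)*(3) = -9 - 6 = -15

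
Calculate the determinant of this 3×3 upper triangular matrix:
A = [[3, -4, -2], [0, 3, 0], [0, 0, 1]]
9

The determinant of a triangular matrix is the product of its diagonal entries (the off-diagonal entries above the diagonal do not affect it).
det(A) = (3) * (3) * (1) = 9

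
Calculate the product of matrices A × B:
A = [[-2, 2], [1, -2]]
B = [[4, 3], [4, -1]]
[[0, -8], [-4, 5]]

Matrix multiplication:
C[0][0] = -2×4 + 2×4 = 0
C[0][1] = -2×3 + 2×-1 = -8
C[1][0] = 1×4 + -2×4 = -4
C[1][1] = 1×3 + -2×-1 = 5
Result: [[0, -8], [-4, 5]]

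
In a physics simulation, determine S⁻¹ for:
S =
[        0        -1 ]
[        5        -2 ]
det(S) = 5
S⁻¹ =
[     -2/5       1/5 ]
[       -1         0 ]

For a 2×2 matrix S = [[a, b], [c, d]] with det(S) ≠ 0, S⁻¹ = (1/det(S)) * [[d, -b], [-c, a]].
det(S) = (0)*(-2) - (-1)*(5) = 0 + 5 = 5.
S⁻¹ = (1/5) * [[-2, 1], [-5, 0]].
Dividing each entry by 5 and reducing:
S⁻¹ =
[     -2/5       1/5 ]
[       -1         0 ]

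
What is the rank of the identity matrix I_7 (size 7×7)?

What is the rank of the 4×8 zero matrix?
rank(I_7) = 7, rank(0) = 0

The identity I_7 has 7 columns that are the standard basis vectors e_1, …, e_7. These are linearly independent, so all 7 columns are pivots and rank(I_7) = 7.
The 4×8 zero matrix has every entry zero, so every row is the zero row and there are no pivots; rank(0) = 0.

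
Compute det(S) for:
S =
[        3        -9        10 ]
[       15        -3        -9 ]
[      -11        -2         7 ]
det(S) = -693

Expand along row 0 (cofactor expansion): det(S) = a*(e*i - f*h) - b*(d*i - f*g) + c*(d*h - e*g), where the 3×3 is [[a, b, c], [d, e, f], [g, h, i]].
Minor M_00 = (-3)*(7) - (-9)*(-2) = -21 - 18 = -39.
Minor M_01 = (15)*(7) - (-9)*(-11) = 105 - 99 = 6.
Minor M_02 = (15)*(-2) - (-3)*(-11) = -30 - 33 = -63.
det(S) = (3)*(-39) - (-9)*(6) + (10)*(-63) = -117 + 54 - 630 = -693.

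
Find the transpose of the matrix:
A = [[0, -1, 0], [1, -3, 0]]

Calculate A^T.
[[0, 1], [-1, -3], [0, 0]]

The transpose sends entry (i,j) to (j,i); rows become columns.
Row 0 of A: [0, -1, 0] -> column 0 of A^T.
Row 1 of A: [1, -3, 0] -> column 1 of A^T.
A^T = [[0, 1], [-1, -3], [0, 0]]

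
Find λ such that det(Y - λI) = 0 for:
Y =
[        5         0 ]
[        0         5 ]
λ = 5, 5

Solve det(Y - λI) = 0. For a 2×2 matrix the characteristic equation is λ² - (trace)λ + det = 0.
trace(Y) = a + d = 5 + 5 = 10.
det(Y) = a*d - b*c = (5)*(5) - (0)*(0) = 25 - 0 = 25.
Characteristic equation: λ² - (10)λ + (25) = 0.
Discriminant = (10)² - 4*(25) = 100 - 100 = 0.
λ = (10 ± √0) / 2 = (10 ± 0) / 2 = 5, 5.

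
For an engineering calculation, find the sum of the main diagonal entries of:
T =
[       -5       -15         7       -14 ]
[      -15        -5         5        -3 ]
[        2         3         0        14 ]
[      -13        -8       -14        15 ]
tr(T) = -5 - 5 + 0 + 15 = 5

The trace of a square matrix is the sum of its diagonal entries.
Diagonal entries of T: T[0][0] = -5, T[1][1] = -5, T[2][2] = 0, T[3][3] = 15.
tr(T) = -5 - 5 + 0 + 15 = 5.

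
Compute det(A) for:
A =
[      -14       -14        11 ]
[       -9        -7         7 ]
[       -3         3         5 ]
det(A) = -80

Expand along row 0 (cofactor expansion): det(A) = a*(e*i - f*h) - b*(d*i - f*g) + c*(d*h - e*g), where the 3×3 is [[a, b, c], [d, e, f], [g, h, i]].
Minor M_00 = (-7)*(5) - (7)*(3) = -35 - 21 = -56.
Minor M_01 = (-9)*(5) - (7)*(-3) = -45 + 21 = -24.
Minor M_02 = (-9)*(3) - (-7)*(-3) = -27 - 21 = -48.
det(A) = (-14)*(-56) - (-14)*(-24) + (11)*(-48) = 784 - 336 - 528 = -80.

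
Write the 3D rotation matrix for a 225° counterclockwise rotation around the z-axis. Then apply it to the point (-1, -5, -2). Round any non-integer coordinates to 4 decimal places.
R = [[-√2/2, √2/2, 0], [-√2/2, -√2/2, 0], [0, 0, 1]]; R·(-1, -5, -2) = (-2.8284, 4.2426, -2.0000)

Rotation matrix for 225° around z-axis:
cos(225°) = -√2/2, sin(225°) = -√2/2
R = [[-√2/2, √2/2, 0], [-√2/2, -√2/2, 0], [0, 0, 1]]
Apply to (-1, -5, -2): R·[-1, -5, -2]ᵀ = (-2.8284, 4.2426, -2.0000)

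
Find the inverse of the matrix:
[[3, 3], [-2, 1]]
[[1/9, -1/3], [2/9, 1/3]]

For [[a,b],[c,d]], inverse = (1/det)·[[d,-b],[-c,a]]
det = 3·1 - 3·-2 = 9
Inverse = (1/9)·[[1, -3], [2, 3]]
        = [[1/9, -1/3], [2/9, 1/3]]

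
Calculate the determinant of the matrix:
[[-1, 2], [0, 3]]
-3

For a 2×2 matrix [[a, b], [c, d]], det = ad - bc
det = (-1)(3) - (2)(0) = -3 - 0 = -3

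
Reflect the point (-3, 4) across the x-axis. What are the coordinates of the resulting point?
(-3, -4)

Reflection across x-axis: (-3, 4) → (-3, -4)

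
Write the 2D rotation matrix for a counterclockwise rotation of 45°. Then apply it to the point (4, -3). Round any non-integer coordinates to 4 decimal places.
R = [[√2/2, -√2/2], [√2/2, √2/2]]; R·(4, -3) = (4.9497, 0.7071)

Rotation matrix formula: R(θ) = [[cos θ, -sin θ], [sin θ, cos θ]]
For θ = 45°:
cos(45°) = √2/2
sin(45°) = √2/2
R = [[√2/2, -√2/2], [√2/2, √2/2]]
Apply to (4, -3): [√2/2·4 + (-√2/2)·-3, √2/2·4 + √2/2·-3] = (4.9497, 0.7071)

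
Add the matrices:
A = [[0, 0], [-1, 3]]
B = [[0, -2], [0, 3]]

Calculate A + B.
[[0, -2], [-1, 6]]

Add corresponding elements:
(0)+(0)=0
(0)+(-2)=-2
(-1)+(0)=-1
(3)+(3)=6
A + B = [[0, -2], [-1, 6]]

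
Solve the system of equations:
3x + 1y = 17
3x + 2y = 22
x = 4, y = 5

Use elimination (row reduction):
Equation 1: 3x + 1y = 17.
Equation 2: 3x + 2y = 22.
Multiply Eq1 by 3 and Eq2 by 3: 9x + 3y = 51;  9x + 6y = 66.
Subtract: (3)y = 15, so y = 5.
Back-substitute into Eq1: 3x + 1*(5) = 17, so x = 4.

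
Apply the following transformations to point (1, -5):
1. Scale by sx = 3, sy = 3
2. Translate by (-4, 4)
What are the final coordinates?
(-1, -11)

Step 1: Scale (1, -5) by (sx, sy) = (3, 3) → (3, -15)
Step 2: Translate by (-4, 4) → (-1, -11)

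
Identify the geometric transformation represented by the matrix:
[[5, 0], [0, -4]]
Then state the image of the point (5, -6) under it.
non-uniform scaling by (5, -4); image of (5, -6) is (25, 24)

This is diagonal with distinct entries, so it scales the x-axis by 5 and the y-axis by -4.
The matrix [[5, 0], [0, -4]] represents: non-uniform scaling by (5, -4).
Applying it to (5, -6): [5·5 + 0·-6, 0·5 + -4·-6] = (25, 24).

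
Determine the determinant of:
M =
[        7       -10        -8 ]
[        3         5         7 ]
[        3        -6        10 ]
det(M) = 998

Expand along row 0 (cofactor expansion): det(M) = a*(e*i - f*h) - b*(d*i - f*g) + c*(d*h - e*g), where the 3×3 is [[a, b, c], [d, e, f], [g, h, i]].
Minor M_00 = (5)*(10) - (7)*(-6) = 50 + 42 = 92.
Minor M_01 = (3)*(10) - (7)*(3) = 30 - 21 = 9.
Minor M_02 = (3)*(-6) - (5)*(3) = -18 - 15 = -33.
det(M) = (7)*(92) - (-10)*(9) + (-8)*(-33) = 644 + 90 + 264 = 998.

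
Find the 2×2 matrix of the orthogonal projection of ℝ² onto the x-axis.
[[1, 0], [0, 0]]

The orthogonal projection onto the line spanned by a nonzero vector u = (a, b) has matrix P = (u uᵀ) / (uᵀ u) = (1/(a² + b²)) · [[a², ab], [ab, b²]].
Here u = (1, 0), so a² + b² = 1 + 0 = 1.
P = (1/1) · [[1, 0], [0, 0]] = [[1, 0], [0, 0]].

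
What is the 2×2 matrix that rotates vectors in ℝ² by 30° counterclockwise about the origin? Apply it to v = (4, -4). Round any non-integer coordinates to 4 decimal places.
R = [[√3/2, -1/2], [1/2, √3/2]]; R·v = (5.4641, -1.4641)

A counterclockwise rotation by angle θ in ℝ² has matrix R(θ) = [[cos θ, -sin θ], [sin θ, cos θ]].
For θ = 30°: cos θ = √3/2, sin θ = 1/2.
R(30°) = [[√3/2, -1/2], [1/2, √3/2]].
R·v = [√3/2·4 + (-1/2)·-4, 1/2·4 + √3/2·-4] = (5.4641, -1.4641).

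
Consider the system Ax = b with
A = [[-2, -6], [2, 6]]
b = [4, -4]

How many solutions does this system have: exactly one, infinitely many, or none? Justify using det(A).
Infinitely many solutions

det(A) = (-2)*(6) - (-6)*(2) = 0, so A is singular (column 2 is 3 times column 1).
b = [4, -4] = -2 * column 1 of A, so b lies in the column space of A.
A singular matrix whose right-hand side is in its column space gives a 1-parameter family of solutions — infinitely many.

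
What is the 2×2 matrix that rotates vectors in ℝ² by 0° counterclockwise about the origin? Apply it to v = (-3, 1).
R = [[1, 0], [0, 1]]; R·v = (-3, 1)

A counterclockwise rotation by angle θ in ℝ² has matrix R(θ) = [[cos θ, -sin θ], [sin θ, cos θ]].
For θ = 0°: cos θ = 1, sin θ = 0.
R(0°) = [[1, 0], [0, 1]].
R·v = [1·-3 + (0)·1, 0·-3 + 1·1] = (-3, 1).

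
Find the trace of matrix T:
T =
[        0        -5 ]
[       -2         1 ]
tr(T) = 0 + 1 = 1

The trace of a square matrix is the sum of its diagonal entries.
Diagonal entries of T: T[0][0] = 0, T[1][1] = 1.
tr(T) = 0 + 1 = 1.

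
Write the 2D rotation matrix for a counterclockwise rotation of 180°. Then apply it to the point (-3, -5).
R = [[-1, 0], [0, -1]]; R·(-3, -5) = (3, 5)

Rotation matrix formula: R(θ) = [[cos θ, -sin θ], [sin θ, cos θ]]
For θ = 180°:
cos(180°) = -1
sin(180°) = 0
R = [[-1, 0], [0, -1]]
Apply to (-3, -5): [-1·-3 + (0)·-5, 0·-3 + -1·-5] = (3, 5)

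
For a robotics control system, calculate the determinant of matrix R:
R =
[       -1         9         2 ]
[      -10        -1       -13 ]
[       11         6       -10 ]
det(R) = -2373

Expand along row 0 (cofactor expansion): det(R) = a*(e*i - f*h) - b*(d*i - f*g) + c*(d*h - e*g), where the 3×3 is [[a, b, c], [d, e, f], [g, h, i]].
Minor M_00 = (-1)*(-10) - (-13)*(6) = 10 + 78 = 88.
Minor M_01 = (-10)*(-10) - (-13)*(11) = 100 + 143 = 243.
Minor M_02 = (-10)*(6) - (-1)*(11) = -60 + 11 = -49.
det(R) = (-1)*(88) - (9)*(243) + (2)*(-49) = -88 - 2187 - 98 = -2373.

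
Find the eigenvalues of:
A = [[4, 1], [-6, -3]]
λ = -2, 3

Solve det(A - λI) = 0. For a 2×2 matrix this is λ² - (trace)λ + det = 0.
trace(A) = 4 - 3 = 1.
det(A) = (4)*(-3) - (1)*(-6) = -12 + 6 = -6.
Characteristic equation: λ² - (1)λ + (-6) = 0.
Discriminant: (1)² - 4*(-6) = 1 + 24 = 25.
Roots: λ = (1 ± √25) / 2 = -2, 3.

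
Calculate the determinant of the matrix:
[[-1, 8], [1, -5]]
-3

For a 2×2 matrix [[a, b], [c, d]], det = ad - bc
det = (-1)(-5) - (8)(1) = 5 - 8 = -3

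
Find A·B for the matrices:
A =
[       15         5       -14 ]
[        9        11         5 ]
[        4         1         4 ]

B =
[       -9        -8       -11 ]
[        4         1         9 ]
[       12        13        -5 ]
AB =
[     -283      -297       -50 ]
[       23         4       -25 ]
[       16        21       -55 ]

Matrix multiplication: (AB)[i][j] = sum over k of A[i][k] * B[k][j].
  (AB)[0][0] = (15)*(-9) + (5)*(4) + (-14)*(12) = -283
  (AB)[0][1] = (15)*(-8) + (5)*(1) + (-14)*(13) = -297
  (AB)[0][2] = (15)*(-11) + (5)*(9) + (-14)*(-5) = -50
  (AB)[1][0] = (9)*(-9) + (11)*(4) + (5)*(12) = 23
  (AB)[1][1] = (9)*(-8) + (11)*(1) + (5)*(13) = 4
  (AB)[1][2] = (9)*(-11) + (11)*(9) + (5)*(-5) = -25
  (AB)[2][0] = (4)*(-9) + (1)*(4) + (4)*(12) = 16
  (AB)[2][1] = (4)*(-8) + (1)*(1) + (4)*(13) = 21
  (AB)[2][2] = (4)*(-11) + (1)*(9) + (4)*(-5) = -55
AB =
[     -283      -297       -50 ]
[       23         4       -25 ]
[       16        21       -55 ]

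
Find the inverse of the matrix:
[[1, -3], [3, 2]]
[[2/11, 3/11], [-3/11, 1/11]]

For [[a,b],[c,d]], inverse = (1/det)·[[d,-b],[-c,a]]
det = 1·2 - -3·3 = 11
Inverse = (1/11)·[[2, 3], [-3, 1]]
        = [[2/11, 3/11], [-3/11, 1/11]]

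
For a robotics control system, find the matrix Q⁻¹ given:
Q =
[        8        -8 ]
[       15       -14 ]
det(Q) = 8
Q⁻¹ =
[     -7/4         1 ]
[    -15/8         1 ]

For a 2×2 matrix Q = [[a, b], [c, d]] with det(Q) ≠ 0, Q⁻¹ = (1/det(Q)) * [[d, -b], [-c, a]].
det(Q) = (8)*(-14) - (-8)*(15) = -112 + 120 = 8.
Q⁻¹ = (1/8) * [[-14, 8], [-15, 8]].
Dividing each entry by 8 and reducing:
Q⁻¹ =
[     -7/4         1 ]
[    -15/8         1 ]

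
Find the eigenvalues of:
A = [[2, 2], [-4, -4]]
λ = -2, 0

Solve det(A - λI) = 0. For a 2×2 matrix this is λ² - (trace)λ + det = 0.
trace(A) = 2 - 4 = -2.
det(A) = (2)*(-4) - (2)*(-4) = -8 + 8 = 0.
Characteristic equation: λ² - (-2)λ + (0) = 0.
Discriminant: (-2)² - 4*(0) = 4 - 0 = 4.
Roots: λ = (-2 ± √4) / 2 = -2, 0.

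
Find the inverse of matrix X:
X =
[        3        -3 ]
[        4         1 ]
det(X) = 15
X⁻¹ =
[     1/15       1/5 ]
[    -4/15       1/5 ]

For a 2×2 matrix X = [[a, b], [c, d]] with det(X) ≠ 0, X⁻¹ = (1/det(X)) * [[d, -b], [-c, a]].
det(X) = (3)*(1) - (-3)*(4) = 3 + 12 = 15.
X⁻¹ = (1/15) * [[1, 3], [-4, 3]].
Dividing each entry by 15 and reducing:
X⁻¹ =
[     1/15       1/5 ]
[    -4/15       1/5 ]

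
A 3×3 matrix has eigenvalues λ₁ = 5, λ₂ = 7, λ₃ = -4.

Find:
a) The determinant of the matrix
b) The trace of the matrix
det = -140, trace = 8

Two standard eigenvalue identities:
- det(A) equals the product of the eigenvalues (counted with multiplicity).
- trace(A) equals the sum of the eigenvalues.
det(A) = (5)*(7)*(-4) = -140.
trace(A) = 5 + 7 - 4 = 8.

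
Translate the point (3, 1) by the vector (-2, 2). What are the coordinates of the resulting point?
(1, 3)

Translation by (-2, 2):
x' = 3 + -2 = 1
y' = 1 + 2 = 3
Homogeneous matrix: [[1, 0, -2], [0, 1, 2], [0, 0, 1]]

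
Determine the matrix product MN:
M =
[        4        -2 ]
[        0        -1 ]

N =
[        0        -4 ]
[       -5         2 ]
MN =
[       10       -20 ]
[        5        -2 ]

Matrix multiplication: (MN)[i][j] = sum over k of M[i][k] * N[k][j].
  (MN)[0][0] = (4)*(0) + (-2)*(-5) = 10
  (MN)[0][1] = (4)*(-4) + (-2)*(2) = -20
  (MN)[1][0] = (0)*(0) + (-1)*(-5) = 5
  (MN)[1][1] = (0)*(-4) + (-1)*(2) = -2
MN =
[       10       -20 ]
[        5        -2 ]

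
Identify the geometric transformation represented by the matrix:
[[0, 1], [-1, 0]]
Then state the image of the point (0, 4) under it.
rotation by 90° clockwise (i.e., 270° counterclockwise); image of (0, 4) is (4, 0)

This matches the form [[cos θ, -sin θ], [sin θ, cos θ]] of a rotation matrix; reading off cos θ and sin θ gives the angle.
The matrix [[0, 1], [-1, 0]] represents: rotation by 90° clockwise (i.e., 270° counterclockwise).
Applying it to (0, 4): [0·0 + 1·4, -1·0 + 0·4] = (4, 0).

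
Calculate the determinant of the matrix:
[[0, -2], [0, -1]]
0

For a 2×2 matrix [[a, b], [c, d]], det = ad - bc
det = (0)(-1) - (-2)(0) = 0 - 0 = 0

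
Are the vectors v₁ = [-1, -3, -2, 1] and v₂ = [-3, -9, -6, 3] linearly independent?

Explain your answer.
No, linearly dependent (v₂ = 3·v₁)

Check whether there is a scalar k with v₂ = k·v₁.
Comparing components, k = 3 satisfies 3·[-1, -3, -2, 1] = [-3, -9, -6, 3].
Since v₂ is a scalar multiple of v₁, the two vectors are linearly dependent.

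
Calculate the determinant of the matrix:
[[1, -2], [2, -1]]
3

For a 2×2 matrix [[a, b], [c, d]], det = ad - bc
det = (1)(-1) - (-2)(2) = -1 - -4 = 3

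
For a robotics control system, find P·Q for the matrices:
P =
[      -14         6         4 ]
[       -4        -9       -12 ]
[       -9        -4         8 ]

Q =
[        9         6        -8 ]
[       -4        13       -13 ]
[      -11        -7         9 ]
PQ =
[     -194       -34        70 ]
[      132       -57        41 ]
[     -153      -162       196 ]

Matrix multiplication: (PQ)[i][j] = sum over k of P[i][k] * Q[k][j].
  (PQ)[0][0] = (-14)*(9) + (6)*(-4) + (4)*(-11) = -194
  (PQ)[0][1] = (-14)*(6) + (6)*(13) + (4)*(-7) = -34
  (PQ)[0][2] = (-14)*(-8) + (6)*(-13) + (4)*(9) = 70
  (PQ)[1][0] = (-4)*(9) + (-9)*(-4) + (-12)*(-11) = 132
  (PQ)[1][1] = (-4)*(6) + (-9)*(13) + (-12)*(-7) = -57
  (PQ)[1][2] = (-4)*(-8) + (-9)*(-13) + (-12)*(9) = 41
  (PQ)[2][0] = (-9)*(9) + (-4)*(-4) + (8)*(-11) = -153
  (PQ)[2][1] = (-9)*(6) + (-4)*(13) + (8)*(-7) = -162
  (PQ)[2][2] = (-9)*(-8) + (-4)*(-13) + (8)*(9) = 196
PQ =
[     -194       -34        70 ]
[      132       -57        41 ]
[     -153      -162       196 ]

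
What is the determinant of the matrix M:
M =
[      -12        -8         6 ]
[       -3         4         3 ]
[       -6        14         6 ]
det(M) = 108

Expand along row 0 (cofactor expansion): det(M) = a*(e*i - f*h) - b*(d*i - f*g) + c*(d*h - e*g), where the 3×3 is [[a, b, c], [d, e, f], [g, h, i]].
Minor M_00 = (4)*(6) - (3)*(14) = 24 - 42 = -18.
Minor M_01 = (-3)*(6) - (3)*(-6) = -18 + 18 = 0.
Minor M_02 = (-3)*(14) - (4)*(-6) = -42 + 24 = -18.
det(M) = (-12)*(-18) - (-8)*(0) + (6)*(-18) = 216 + 0 - 108 = 108.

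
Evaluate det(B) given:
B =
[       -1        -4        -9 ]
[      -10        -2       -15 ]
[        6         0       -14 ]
det(B) = 784

Expand along row 0 (cofactor expansion): det(B) = a*(e*i - f*h) - b*(d*i - f*g) + c*(d*h - e*g), where the 3×3 is [[a, b, c], [d, e, f], [g, h, i]].
Minor M_00 = (-2)*(-14) - (-15)*(0) = 28 - 0 = 28.
Minor M_01 = (-10)*(-14) - (-15)*(6) = 140 + 90 = 230.
Minor M_02 = (-10)*(0) - (-2)*(6) = 0 + 12 = 12.
det(B) = (-1)*(28) - (-4)*(230) + (-9)*(12) = -28 + 920 - 108 = 784.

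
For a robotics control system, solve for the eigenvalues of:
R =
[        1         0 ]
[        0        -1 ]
λ = -1, 1

Solve det(R - λI) = 0. For a 2×2 matrix the characteristic equation is λ² - (trace)λ + det = 0.
trace(R) = a + d = 1 - 1 = 0.
det(R) = a*d - b*c = (1)*(-1) - (0)*(0) = -1 - 0 = -1.
Characteristic equation: λ² - (0)λ + (-1) = 0.
Discriminant = (0)² - 4*(-1) = 0 + 4 = 4.
λ = (0 ± √4) / 2 = (0 ± 2) / 2 = -1, 1.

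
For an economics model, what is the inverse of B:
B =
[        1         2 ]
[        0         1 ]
det(B) = 1
B⁻¹ =
[        1        -2 ]
[        0         1 ]

For a 2×2 matrix B = [[a, b], [c, d]] with det(B) ≠ 0, B⁻¹ = (1/det(B)) * [[d, -b], [-c, a]].
det(B) = (1)*(1) - (2)*(0) = 1 - 0 = 1.
B⁻¹ = (1/1) * [[1, -2], [0, 1]].
Dividing each entry by 1 and reducing:
B⁻¹ =
[        1        -2 ]
[        0         1 ]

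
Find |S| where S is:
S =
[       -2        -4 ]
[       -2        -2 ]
det(S) = -4

For a 2×2 matrix [[a, b], [c, d]], det = a*d - b*c.
det(S) = (-2)*(-2) - (-4)*(-2) = 4 - 8 = -4.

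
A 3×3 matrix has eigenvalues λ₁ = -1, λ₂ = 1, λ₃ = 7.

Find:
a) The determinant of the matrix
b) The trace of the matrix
det = -7, trace = 7

Two standard eigenvalue identities:
- det(A) equals the product of the eigenvalues (counted with multiplicity).
- trace(A) equals the sum of the eigenvalues.
det(A) = (-1)*(1)*(7) = -7.
trace(A) = -1 + 1 + 7 = 7.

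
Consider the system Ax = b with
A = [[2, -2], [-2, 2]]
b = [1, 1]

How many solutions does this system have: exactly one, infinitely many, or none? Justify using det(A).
No solution

det(A) = (2)*(2) - (-2)*(-2) = 0, so A is singular.
The column space of A is span(column 1) = span([2, -2]).
b = [1, 1] is not a scalar multiple of column 1, so b ∉ column space and the system is inconsistent — no solution.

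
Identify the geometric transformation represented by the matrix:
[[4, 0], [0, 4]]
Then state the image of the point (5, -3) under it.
uniform scaling by factor 4; image of (5, -3) is (20, -12)

This is a diagonal matrix with equal entries 4, so it scales both axes by the same factor 4.
The matrix [[4, 0], [0, 4]] represents: uniform scaling by factor 4.
Applying it to (5, -3): [4·5 + 0·-3, 0·5 + 4·-3] = (20, -12).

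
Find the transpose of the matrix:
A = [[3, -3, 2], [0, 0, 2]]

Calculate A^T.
[[3, 0], [-3, 0], [2, 2]]

The transpose sends entry (i,j) to (j,i); rows become columns.
Row 0 of A: [3, -3, 2] -> column 0 of A^T.
Row 1 of A: [0, 0, 2] -> column 1 of A^T.
A^T = [[3, 0], [-3, 0], [2, 2]]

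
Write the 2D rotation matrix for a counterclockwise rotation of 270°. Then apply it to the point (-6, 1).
R = [[0, 1], [-1, 0]]; R·(-6, 1) = (1, 6)

Rotation matrix formula: R(θ) = [[cos θ, -sin θ], [sin θ, cos θ]]
For θ = 270°:
cos(270°) = 0
sin(270°) = -1
R = [[0, 1], [-1, 0]]
Apply to (-6, 1): [0·-6 + (1)·1, -1·-6 + 0·1] = (1, 6)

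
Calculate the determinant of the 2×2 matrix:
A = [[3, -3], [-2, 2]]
0

For A = [[a, b], [c, d]], det(A) = a*d - b*c.
det(A) = (3)*(2) - (-3)*(-2) = 6 - 6 = 0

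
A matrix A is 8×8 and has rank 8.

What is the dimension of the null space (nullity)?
0

The rank-nullity theorem for an m×n matrix states:
rank(A) + nullity(A) = n (the number of columns).
Here n = 8 and rank(A) = 8, so nullity(A) = 8 - 8 = 0.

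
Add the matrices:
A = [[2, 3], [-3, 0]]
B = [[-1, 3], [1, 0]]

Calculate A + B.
[[1, 6], [-2, 0]]

Add corresponding elements:
(2)+(-1)=1
(3)+(3)=6
(-3)+(1)=-2
(0)+(0)=0
A + B = [[1, 6], [-2, 0]]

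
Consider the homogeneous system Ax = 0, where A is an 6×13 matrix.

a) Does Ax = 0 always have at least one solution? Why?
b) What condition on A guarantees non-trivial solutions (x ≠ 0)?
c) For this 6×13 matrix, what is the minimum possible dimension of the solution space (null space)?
a) Yes, x = 0 is always a solution. b) When A has linearly dependent columns (rank < n). c) Minimum nullity = 7.

a) x = 0 satisfies A·0 = 0, so the zero vector is always a solution.
b) Non-trivial solutions exist iff the columns of A are linearly dependent, equivalently rank(A) < n (the number of columns).
c) By rank-nullity, rank(A) + nullity(A) = n = 13. Since A has only 6 rows, rank(A) ≤ 6, so nullity(A) ≥ 13 - 6 = 7.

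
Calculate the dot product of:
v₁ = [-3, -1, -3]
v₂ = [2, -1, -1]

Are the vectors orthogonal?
-2, No

The dot product is the sum of products of corresponding components.
v₁·v₂ = (-3)*(2) + (-1)*(-1) + (-3)*(-1) = -6 + 1 + 3 = -2.
Two vectors are orthogonal iff their dot product is 0; here the dot product is -2, so the vectors are not orthogonal.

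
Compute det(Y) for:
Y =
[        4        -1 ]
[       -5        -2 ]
det(Y) = -13

For a 2×2 matrix [[a, b], [c, d]], det = a*d - b*c.
det(Y) = (4)*(-2) - (-1)*(-5) = -8 - 5 = -13.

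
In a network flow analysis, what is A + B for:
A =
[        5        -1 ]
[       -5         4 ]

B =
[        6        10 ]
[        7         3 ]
A + B =
[       11         9 ]
[        2         7 ]

Matrix addition is elementwise: (A+B)[i][j] = A[i][j] + B[i][j].
  (A+B)[0][0] = (5) + (6) = 11
  (A+B)[0][1] = (-1) + (10) = 9
  (A+B)[1][0] = (-5) + (7) = 2
  (A+B)[1][1] = (4) + (3) = 7
A + B =
[       11         9 ]
[        2         7 ]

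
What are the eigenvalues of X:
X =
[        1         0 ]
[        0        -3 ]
λ = -3, 1

Solve det(X - λI) = 0. For a 2×2 matrix the characteristic equation is λ² - (trace)λ + det = 0.
trace(X) = a + d = 1 - 3 = -2.
det(X) = a*d - b*c = (1)*(-3) - (0)*(0) = -3 - 0 = -3.
Characteristic equation: λ² - (-2)λ + (-3) = 0.
Discriminant = (-2)² - 4*(-3) = 4 + 12 = 16.
λ = (-2 ± √16) / 2 = (-2 ± 4) / 2 = -3, 1.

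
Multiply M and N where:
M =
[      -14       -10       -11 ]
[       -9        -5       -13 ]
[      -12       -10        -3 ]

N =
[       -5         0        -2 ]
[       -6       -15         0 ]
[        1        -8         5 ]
MN =
[      119       238       -27 ]
[       62       179       -47 ]
[      117       174         9 ]

Matrix multiplication: (MN)[i][j] = sum over k of M[i][k] * N[k][j].
  (MN)[0][0] = (-14)*(-5) + (-10)*(-6) + (-11)*(1) = 119
  (MN)[0][1] = (-14)*(0) + (-10)*(-15) + (-11)*(-8) = 238
  (MN)[0][2] = (-14)*(-2) + (-10)*(0) + (-11)*(5) = -27
  (MN)[1][0] = (-9)*(-5) + (-5)*(-6) + (-13)*(1) = 62
  (MN)[1][1] = (-9)*(0) + (-5)*(-15) + (-13)*(-8) = 179
  (MN)[1][2] = (-9)*(-2) + (-5)*(0) + (-13)*(5) = -47
  (MN)[2][0] = (-12)*(-5) + (-10)*(-6) + (-3)*(1) = 117
  (MN)[2][1] = (-12)*(0) + (-10)*(-15) + (-3)*(-8) = 174
  (MN)[2][2] = (-12)*(-2) + (-10)*(0) + (-3)*(5) = 9
MN =
[      119       238       -27 ]
[       62       179       -47 ]
[      117       174         9 ]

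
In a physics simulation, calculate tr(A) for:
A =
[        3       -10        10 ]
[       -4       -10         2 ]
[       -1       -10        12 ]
tr(A) = 3 - 10 + 12 = 5

The trace of a square matrix is the sum of its diagonal entries.
Diagonal entries of A: A[0][0] = 3, A[1][1] = -10, A[2][2] = 12.
tr(A) = 3 - 10 + 12 = 5.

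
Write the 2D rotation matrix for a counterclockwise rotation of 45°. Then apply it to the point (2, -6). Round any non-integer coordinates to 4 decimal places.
R = [[√2/2, -√2/2], [√2/2, √2/2]]; R·(2, -6) = (5.6569, -2.8284)

Rotation matrix formula: R(θ) = [[cos θ, -sin θ], [sin θ, cos θ]]
For θ = 45°:
cos(45°) = √2/2
sin(45°) = √2/2
R = [[√2/2, -√2/2], [√2/2, √2/2]]
Apply to (2, -6): [√2/2·2 + (-√2/2)·-6, √2/2·2 + √2/2·-6] = (5.6569, -2.8284)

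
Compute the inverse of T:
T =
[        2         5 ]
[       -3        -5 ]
det(T) = 5
T⁻¹ =
[       -1        -1 ]
[      3/5       2/5 ]

For a 2×2 matrix T = [[a, b], [c, d]] with det(T) ≠ 0, T⁻¹ = (1/det(T)) * [[d, -b], [-c, a]].
det(T) = (2)*(-5) - (5)*(-3) = -10 + 15 = 5.
T⁻¹ = (1/5) * [[-5, -5], [3, 2]].
Dividing each entry by 5 and reducing:
T⁻¹ =
[       -1        -1 ]
[      3/5       2/5 ]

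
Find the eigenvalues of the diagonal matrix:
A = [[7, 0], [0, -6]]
λ₁ = 7, λ₂ = -6

The characteristic polynomial of A is det(A - λI) = (7 - λ)(-6 - λ) = 0.
The roots are λ = 7 and λ = -6, so the eigenvalues are the diagonal entries.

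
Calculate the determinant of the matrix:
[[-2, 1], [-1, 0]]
1

For a 2×2 matrix [[a, b], [c, d]], det = ad - bc
det = (-2)(0) - (1)(-1) = 0 - -1 = 1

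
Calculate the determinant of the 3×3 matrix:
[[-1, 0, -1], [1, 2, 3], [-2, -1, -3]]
0

Expansion along first row:
det = -1·det([[2,3],[-1,-3]]) - 0·det([[1,3],[-2,-3]]) + -1·det([[1,2],[-2,-1]])
    = -1·(2·-3 - 3·-1) - 0·(1·-3 - 3·-2) + -1·(1·-1 - 2·-2)
    = -1·-3 - 0·3 + -1·3
    = 3 + 0 + -3 = 0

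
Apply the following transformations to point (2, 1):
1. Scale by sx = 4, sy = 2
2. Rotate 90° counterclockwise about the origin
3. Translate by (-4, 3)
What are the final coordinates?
(-6, 11)

Step 1: Scale → (8, 2)
Step 2: Rotate 90° → (-2, 8)
Step 3: Translate → (-6, 11)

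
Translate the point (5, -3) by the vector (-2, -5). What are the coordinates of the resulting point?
(3, -8)

Translation by (-2, -5):
x' = 5 + -2 = 3
y' = -3 + -5 = -8
Homogeneous matrix: [[1, 0, -2], [0, 1, -5], [0, 0, 1]]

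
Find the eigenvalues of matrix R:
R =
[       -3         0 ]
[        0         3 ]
λ = -3, 3

Solve det(R - λI) = 0. For a 2×2 matrix the characteristic equation is λ² - (trace)λ + det = 0.
trace(R) = a + d = -3 + 3 = 0.
det(R) = a*d - b*c = (-3)*(3) - (0)*(0) = -9 - 0 = -9.
Characteristic equation: λ² - (0)λ + (-9) = 0.
Discriminant = (0)² - 4*(-9) = 0 + 36 = 36.
λ = (0 ± √36) / 2 = (0 ± 6) / 2 = -3, 3.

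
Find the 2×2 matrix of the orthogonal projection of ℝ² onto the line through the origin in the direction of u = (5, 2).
[[25/29, 10/29], [10/29, 4/29]]

The orthogonal projection onto the line spanned by a nonzero vector u = (a, b) has matrix P = (u uᵀ) / (uᵀ u) = (1/(a² + b²)) · [[a², ab], [ab, b²]].
Here u = (5, 2), so a² + b² = 25 + 4 = 29.
P = (1/29) · [[25, 10], [10, 4]] = [[25/29, 10/29], [10/29, 4/29]].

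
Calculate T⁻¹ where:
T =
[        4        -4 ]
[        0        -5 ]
det(T) = -20
T⁻¹ =
[      1/4      -1/5 ]
[        0      -1/5 ]

For a 2×2 matrix T = [[a, b], [c, d]] with det(T) ≠ 0, T⁻¹ = (1/det(T)) * [[d, -b], [-c, a]].
det(T) = (4)*(-5) - (-4)*(0) = -20 - 0 = -20.
T⁻¹ = (1/-20) * [[-5, 4], [0, 4]].
Dividing each entry by -20 and reducing:
T⁻¹ =
[      1/4      -1/5 ]
[        0      -1/5 ]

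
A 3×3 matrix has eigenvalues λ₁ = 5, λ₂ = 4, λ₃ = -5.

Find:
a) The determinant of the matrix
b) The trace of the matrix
det = -100, trace = 4

Two standard eigenvalue identities:
- det(A) equals the product of the eigenvalues (counted with multiplicity).
- trace(A) equals the sum of the eigenvalues.
det(A) = (5)*(4)*(-5) = -100.
trace(A) = 5 + 4 - 5 = 4.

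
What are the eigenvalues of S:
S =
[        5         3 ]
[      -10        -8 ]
λ = -5, 2

Solve det(S - λI) = 0. For a 2×2 matrix the characteristic equation is λ² - (trace)λ + det = 0.
trace(S) = a + d = 5 - 8 = -3.
det(S) = a*d - b*c = (5)*(-8) - (3)*(-10) = -40 + 30 = -10.
Characteristic equation: λ² - (-3)λ + (-10) = 0.
Discriminant = (-3)² - 4*(-10) = 9 + 40 = 49.
λ = (-3 ± √49) / 2 = (-3 ± 7) / 2 = -5, 2.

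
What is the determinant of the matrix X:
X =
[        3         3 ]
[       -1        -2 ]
det(X) = -3

For a 2×2 matrix [[a, b], [c, d]], det = a*d - b*c.
det(X) = (3)*(-2) - (3)*(-1) = -6 + 3 = -3.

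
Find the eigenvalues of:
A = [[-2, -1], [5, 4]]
λ = -1, 3

Solve det(A - λI) = 0. For a 2×2 matrix this is λ² - (trace)λ + det = 0.
trace(A) = -2 + 4 = 2.
det(A) = (-2)*(4) - (-1)*(5) = -8 + 5 = -3.
Characteristic equation: λ² - (2)λ + (-3) = 0.
Discriminant: (2)² - 4*(-3) = 4 + 12 = 16.
Roots: λ = (2 ± √16) / 2 = -1, 3.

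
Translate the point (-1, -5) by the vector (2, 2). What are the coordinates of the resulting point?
(1, -3)

Translation by (2, 2):
x' = -1 + 2 = 1
y' = -5 + 2 = -3
Homogeneous matrix: [[1, 0, 2], [0, 1, 2], [0, 0, 1]]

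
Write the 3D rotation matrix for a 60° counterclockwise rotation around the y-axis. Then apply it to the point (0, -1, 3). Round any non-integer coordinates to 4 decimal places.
R = [[1/2, 0, √3/2], [0, 1, 0], [-√3/2, 0, 1/2]]; R·(0, -1, 3) = (2.5981, -1.0000, 1.5000)

Rotation matrix for 60° around y-axis:
cos(60°) = 1/2, sin(60°) = √3/2
R = [[1/2, 0, √3/2], [0, 1, 0], [-√3/2, 0, 1/2]]
Apply to (0, -1, 3): R·[0, -1, 3]ᵀ = (2.5981, -1.0000, 1.5000)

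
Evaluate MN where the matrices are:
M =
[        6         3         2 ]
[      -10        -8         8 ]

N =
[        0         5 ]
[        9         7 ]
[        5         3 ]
MN =
[       37        57 ]
[      -32       -82 ]

Matrix multiplication: (MN)[i][j] = sum over k of M[i][k] * N[k][j].
  (MN)[0][0] = (6)*(0) + (3)*(9) + (2)*(5) = 37
  (MN)[0][1] = (6)*(5) + (3)*(7) + (2)*(3) = 57
  (MN)[1][0] = (-10)*(0) + (-8)*(9) + (8)*(5) = -32
  (MN)[1][1] = (-10)*(5) + (-8)*(7) + (8)*(3) = -82
MN =
[       37        57 ]
[      -32       -82 ]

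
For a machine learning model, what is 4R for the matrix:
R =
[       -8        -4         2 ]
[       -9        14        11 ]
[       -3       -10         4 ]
4R =
[      -32       -16         8 ]
[      -36        56        44 ]
[      -12       -40        16 ]

Scalar multiplication is elementwise: (4R)[i][j] = 4 * R[i][j].
  (4R)[0][0] = 4 * (-8) = -32
  (4R)[0][1] = 4 * (-4) = -16
  (4R)[0][2] = 4 * (2) = 8
  (4R)[1][0] = 4 * (-9) = -36
  (4R)[1][1] = 4 * (14) = 56
  (4R)[1][2] = 4 * (11) = 44
  (4R)[2][0] = 4 * (-3) = -12
  (4R)[2][1] = 4 * (-10) = -40
  (4R)[2][2] = 4 * (4) = 16
4R =
[      -32       -16         8 ]
[      -36        56        44 ]
[      -12       -40        16 ]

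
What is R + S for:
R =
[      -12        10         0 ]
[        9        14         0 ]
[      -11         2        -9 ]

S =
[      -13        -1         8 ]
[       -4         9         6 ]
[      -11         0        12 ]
R + S =
[      -25         9         8 ]
[        5        23         6 ]
[      -22         2         3 ]

Matrix addition is elementwise: (R+S)[i][j] = R[i][j] + S[i][j].
  (R+S)[0][0] = (-12) + (-13) = -25
  (R+S)[0][1] = (10) + (-1) = 9
  (R+S)[0][2] = (0) + (8) = 8
  (R+S)[1][0] = (9) + (-4) = 5
  (R+S)[1][1] = (14) + (9) = 23
  (R+S)[1][2] = (0) + (6) = 6
  (R+S)[2][0] = (-11) + (-11) = -22
  (R+S)[2][1] = (2) + (0) = 2
  (R+S)[2][2] = (-9) + (12) = 3
R + S =
[      -25         9         8 ]
[        5        23         6 ]
[      -22         2         3 ]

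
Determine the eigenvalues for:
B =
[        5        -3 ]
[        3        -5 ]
λ = -4, 4

Solve det(B - λI) = 0. For a 2×2 matrix the characteristic equation is λ² - (trace)λ + det = 0.
trace(B) = a + d = 5 - 5 = 0.
det(B) = a*d - b*c = (5)*(-5) - (-3)*(3) = -25 + 9 = -16.
Characteristic equation: λ² - (0)λ + (-16) = 0.
Discriminant = (0)² - 4*(-16) = 0 + 64 = 64.
λ = (0 ± √64) / 2 = (0 ± 8) / 2 = -4, 4.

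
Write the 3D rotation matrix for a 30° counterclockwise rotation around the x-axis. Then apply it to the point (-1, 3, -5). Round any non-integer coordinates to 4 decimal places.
R = [[1, 0, 0], [0, √3/2, -1/2], [0, 1/2, √3/2]]; R·(-1, 3, -5) = (-1.0000, 5.0981, -2.8301)

Rotation matrix for 30° around x-axis:
cos(30°) = √3/2, sin(30°) = 1/2
R = [[1, 0, 0], [0, √3/2, -1/2], [0, 1/2, √3/2]]
Apply to (-1, 3, -5): R·[-1, 3, -5]ᵀ = (-1.0000, 5.0981, -2.8301)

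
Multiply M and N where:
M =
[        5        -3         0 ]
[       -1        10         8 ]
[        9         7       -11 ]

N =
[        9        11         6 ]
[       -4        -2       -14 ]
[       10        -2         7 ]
MN =
[       57        61        72 ]
[       31       -47       -90 ]
[      -57       107      -121 ]

Matrix multiplication: (MN)[i][j] = sum over k of M[i][k] * N[k][j].
  (MN)[0][0] = (5)*(9) + (-3)*(-4) + (0)*(10) = 57
  (MN)[0][1] = (5)*(11) + (-3)*(-2) + (0)*(-2) = 61
  (MN)[0][2] = (5)*(6) + (-3)*(-14) + (0)*(7) = 72
  (MN)[1][0] = (-1)*(9) + (10)*(-4) + (8)*(10) = 31
  (MN)[1][1] = (-1)*(11) + (10)*(-2) + (8)*(-2) = -47
  (MN)[1][2] = (-1)*(6) + (10)*(-14) + (8)*(7) = -90
  (MN)[2][0] = (9)*(9) + (7)*(-4) + (-11)*(10) = -57
  (MN)[2][1] = (9)*(11) + (7)*(-2) + (-11)*(-2) = 107
  (MN)[2][2] = (9)*(6) + (7)*(-14) + (-11)*(7) = -121
MN =
[       57        61        72 ]
[       31       -47       -90 ]
[      -57       107      -121 ]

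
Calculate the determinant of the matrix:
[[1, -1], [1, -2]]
-1

For a 2×2 matrix [[a, b], [c, d]], det = ad - bc
det = (1)(-2) - (-1)(1) = -2 - -1 = -1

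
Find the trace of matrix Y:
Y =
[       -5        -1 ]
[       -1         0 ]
tr(Y) = -5 + 0 = -5

The trace of a square matrix is the sum of its diagonal entries.
Diagonal entries of Y: Y[0][0] = -5, Y[1][1] = 0.
tr(Y) = -5 + 0 = -5.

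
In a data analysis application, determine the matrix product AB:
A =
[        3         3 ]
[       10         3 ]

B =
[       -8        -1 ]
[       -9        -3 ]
AB =
[      -51       -12 ]
[     -107       -19 ]

Matrix multiplication: (AB)[i][j] = sum over k of A[i][k] * B[k][j].
  (AB)[0][0] = (3)*(-8) + (3)*(-9) = -51
  (AB)[0][1] = (3)*(-1) + (3)*(-3) = -12
  (AB)[1][0] = (10)*(-8) + (3)*(-9) = -107
  (AB)[1][1] = (10)*(-1) + (3)*(-3) = -19
AB =
[      -51       -12 ]
[     -107       -19 ]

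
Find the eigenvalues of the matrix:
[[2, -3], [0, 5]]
λ = 2 and λ = 5

Characteristic equation: det(A - λI) = 0
λ² - (trace)λ + (det) = 0
λ² - (7)λ + (10) = 0
λ² - 7λ + 10 = 0
Solving: λ = 2, 5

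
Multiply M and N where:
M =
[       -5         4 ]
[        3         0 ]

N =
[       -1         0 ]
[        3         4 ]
MN =
[       17        16 ]
[       -3         0 ]

Matrix multiplication: (MN)[i][j] = sum over k of M[i][k] * N[k][j].
  (MN)[0][0] = (-5)*(-1) + (4)*(3) = 17
  (MN)[0][1] = (-5)*(0) + (4)*(4) = 16
  (MN)[1][0] = (3)*(-1) + (0)*(3) = -3
  (MN)[1][1] = (3)*(0) + (0)*(4) = 0
MN =
[       17        16 ]
[       -3         0 ]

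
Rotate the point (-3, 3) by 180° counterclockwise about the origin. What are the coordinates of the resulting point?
(3, -3)

Rotation matrix R(θ) = [[cos θ, -sin θ], [sin θ, cos θ]]; for θ = 180°:
R = [[-1, 0], [0, -1]]
Result: R × [-3, 3]ᵀ = [-1·-3 + (0)·3, 0·-3 + (-1)·3]ᵀ = (3, -3)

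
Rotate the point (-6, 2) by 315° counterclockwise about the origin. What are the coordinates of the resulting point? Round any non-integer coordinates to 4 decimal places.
(-2.8284, 5.6569)

Rotation matrix R(θ) = [[cos θ, -sin θ], [sin θ, cos θ]]; for θ = 315°:
R = [[√2/2, √2/2], [-√2/2, √2/2]]
Result: R × [-6, 2]ᵀ = [√2/2·-6 + (√2/2)·2, -√2/2·-6 + (√2/2)·2]ᵀ = (-2.8284, 5.6569)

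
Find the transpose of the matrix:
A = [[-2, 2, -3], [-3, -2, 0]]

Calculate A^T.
[[-2, -3], [2, -2], [-3, 0]]

The transpose sends entry (i,j) to (j,i); rows become columns.
Row 0 of A: [-2, 2, -3] -> column 0 of A^T.
Row 1 of A: [-3, -2, 0] -> column 1 of A^T.
A^T = [[-2, -3], [2, -2], [-3, 0]]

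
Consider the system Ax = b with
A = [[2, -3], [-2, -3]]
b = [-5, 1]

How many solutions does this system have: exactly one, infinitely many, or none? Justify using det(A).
Exactly one solution

Compute det(A) = (2)*(-3) - (-3)*(-2) = -12.
Because det(A) ≠ 0, A is invertible and Ax = b has a unique solution for every b (here x = A⁻¹ b).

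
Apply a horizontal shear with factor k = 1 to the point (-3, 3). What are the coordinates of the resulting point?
(0, 3)

Shear matrix for horizontal shear with factor k = 1:
[[1, 1], [0, 1]]
Result: (-3, 3) → (0, 3)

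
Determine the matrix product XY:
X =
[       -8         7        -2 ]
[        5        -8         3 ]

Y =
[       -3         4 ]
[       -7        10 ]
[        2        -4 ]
XY =
[      -29        46 ]
[       47       -72 ]

Matrix multiplication: (XY)[i][j] = sum over k of X[i][k] * Y[k][j].
  (XY)[0][0] = (-8)*(-3) + (7)*(-7) + (-2)*(2) = -29
  (XY)[0][1] = (-8)*(4) + (7)*(10) + (-2)*(-4) = 46
  (XY)[1][0] = (5)*(-3) + (-8)*(-7) + (3)*(2) = 47
  (XY)[1][1] = (5)*(4) + (-8)*(10) + (3)*(-4) = -72
XY =
[      -29        46 ]
[       47       -72 ]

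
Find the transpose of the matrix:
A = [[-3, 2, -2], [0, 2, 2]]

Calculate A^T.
[[-3, 0], [2, 2], [-2, 2]]

The transpose sends entry (i,j) to (j,i); rows become columns.
Row 0 of A: [-3, 2, -2] -> column 0 of A^T.
Row 1 of A: [0, 2, 2] -> column 1 of A^T.
A^T = [[-3, 0], [2, 2], [-2, 2]]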